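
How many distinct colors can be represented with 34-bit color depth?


Colors = 2^bits = 2^34
= 17,179,869,184 colors


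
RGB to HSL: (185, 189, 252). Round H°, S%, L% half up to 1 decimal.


Normalize: R'=185/255≈0.7255, G'=189/255≈0.7412, B'=252/255≈0.9882
Max=252/255, Min=185/255, Δ=Max-Min=67/255
L = (Max+Min)/2 = (252+185)/510 = 437/510 = 0.85686… → L = 85.7%
L > 0.5 → S = Δ/(2-Max-Min) = 67/(510-252-185) = 67/73 = 0.91780… → S = 91.8%
(the 1/255 factors cancel in S and H, so raw channel differences can be used)
Max is B' → H = 60 × ((R-G)/Δ + 4) = 60 × ((185-189)/67 + 4)
  -4/67 + 4 = -0.0597… + 4 = 3.9402…
  H = 60 × 3.9402… = 236.417…° → H = 236.4°
= HSL(236.4°, 91.8%, 85.7%)


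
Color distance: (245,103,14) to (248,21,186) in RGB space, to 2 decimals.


d = √[(R₁-R₂)² + (G₁-G₂)² + (B₁-B₂)²]
d = √[(245-248)² + (103-21)² + (14-186)²]
d = √[9 + 6724 + 29584]
d = √36317
d ≈ 190.57


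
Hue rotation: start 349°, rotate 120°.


New hue = (H + rotation) mod 360
New hue = (349 + 120) mod 360
= 469 mod 360
= 109°


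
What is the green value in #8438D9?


Color: #8438D9
R = 84 = 132
G = 38 = 56
B = D9 = 217
Green = 56


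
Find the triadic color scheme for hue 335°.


Triadic: equally spaced at 120° intervals
H1 = 335°
H2 = (335 + 120) mod 360 = 95°
H3 = (335 + 240) mod 360 = 215°
Triadic = 335°, 95°, 215°


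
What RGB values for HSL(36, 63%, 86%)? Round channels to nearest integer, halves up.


H=36°, S=0.63, L=0.86
C = (1-|2L-1|)×S = (1-|0.72|)×0.63 = 0.1764
H' = H/60 = 36/60 ≈ 0.6000; X = C×(1-|H' mod 2 - 1|) = 0.10584
m = L - C/2 = 0.86 - 0.0882 = 0.7718
Sector ⌊H'⌋ = 0 → (R',G',B') = (0.1764, 0.10584, 0.0)
RGB = ((R'+m)×255, (G'+m)×255, (B'+m)×255) = (241.791, 223.7982, 196.809)
Round half up → RGB(242, 224, 197)


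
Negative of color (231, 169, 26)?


Invert: (255-R, 255-G, 255-B)
R: 255-231 = 24
G: 255-169 = 86
B: 255-26 = 229
= RGB(24, 86, 229)


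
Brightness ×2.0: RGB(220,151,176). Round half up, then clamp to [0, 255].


Multiply each channel by 2.0, round half up, clamp to [0, 255]
R: 220×2.0 = 440 → clamp → 255
G: 151×2.0 = 302 → clamp → 255
B: 176×2.0 = 352 → clamp → 255
= RGB(255, 255, 255)


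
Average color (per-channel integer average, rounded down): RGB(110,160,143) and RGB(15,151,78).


Midpoint: each channel = ⌊(C₁+C₂)/2⌋
R: ⌊(110+15)/2⌋ = 62
G: ⌊(160+151)/2⌋ = 155
B: ⌊(143+78)/2⌋ = 110
= RGB(62, 155, 110)


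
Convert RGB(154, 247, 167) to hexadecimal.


R = 154 → 9A (hex)
G = 247 → F7 (hex)
B = 167 → A7 (hex)
Hex = #9AF7A7


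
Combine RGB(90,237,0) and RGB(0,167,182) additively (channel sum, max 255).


Additive: each channel = min(255, C₁+C₂)
R: 90+0 = 90 → 90
G: 237+167 = 404 → 255
B: 0+182 = 182 → 182
= RGB(90, 255, 182)


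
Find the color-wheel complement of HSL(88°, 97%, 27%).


Complement = opposite side of color wheel = hue + 180°
H' = (88 + 180) mod 360 = 268°
S and L unchanged.
= HSL(268°, 97%, 27%)


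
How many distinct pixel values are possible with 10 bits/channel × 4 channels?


Total bits = 10 bits/channel × 4 channels = 40 bits
Distinct pixel values = 2^40
= 1,099,511,627,776 pixel values


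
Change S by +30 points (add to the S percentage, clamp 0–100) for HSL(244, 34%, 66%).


Original S = 34%
Adjustment = +30 percentage points
New S = 34 + (30) = 64
Clamp to [0, 100] → 64
= HSL(244°, 64%, 66%)


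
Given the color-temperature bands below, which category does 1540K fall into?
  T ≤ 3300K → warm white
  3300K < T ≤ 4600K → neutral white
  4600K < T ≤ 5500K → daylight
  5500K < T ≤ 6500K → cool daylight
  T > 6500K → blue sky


Temperature: 1540K
1540K ≤ 3300K → warm white
Classification: warm white


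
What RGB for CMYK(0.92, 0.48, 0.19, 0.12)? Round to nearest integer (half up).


R = 255 × (1-C) × (1-K) = 255 × 0.08 × 0.88 = 17.952 → 18
G = 255 × (1-M) × (1-K) = 255 × 0.52 × 0.88 = 116.688 → 117
B = 255 × (1-Y) × (1-K) = 255 × 0.81 × 0.88 = 181.764 → 182
= RGB(18, 117, 182)


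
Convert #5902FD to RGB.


59 → 89 (R)
02 → 2 (G)
FD → 253 (B)
= RGB(89, 2, 253)


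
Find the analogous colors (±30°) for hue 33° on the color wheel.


Base hue: 33°
Left analog: (33 - 30) mod 360 = 3°
Right analog: (33 + 30) mod 360 = 63°
Analogous hues = 3° and 63°


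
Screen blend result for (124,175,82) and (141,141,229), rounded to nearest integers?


Screen: C = 255 - (255-A)×(255-B)/255, rounded to nearest integer
R: 255 - (255-124)×(255-141)/255 = 255 - 14934/255 ≈ 255 - 58.565 = 196.435 → 196
G: 255 - (255-175)×(255-141)/255 = 255 - 9120/255 ≈ 255 - 35.765 = 219.235 → 219
B: 255 - (255-82)×(255-229)/255 = 255 - 4498/255 ≈ 255 - 17.639 = 237.361 → 237
= RGB(196, 219, 237)


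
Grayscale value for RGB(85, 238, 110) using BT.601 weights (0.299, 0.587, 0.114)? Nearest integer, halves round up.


Gray = 0.299×R + 0.587×G + 0.114×B
Gray = 0.299×85 + 0.587×238 + 0.114×110
Gray = 25.415 + 139.706 + 12.540
Gray = 177.661 → round half up → 178
Gray = 178


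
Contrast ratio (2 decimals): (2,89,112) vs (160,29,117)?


Linearize each sRGB channel c=v/255: c/12.92 if c ≤ 0.04045 else ((c+0.055)/1.055)^2.4
L = 0.2126×R_lin + 0.7152×G_lin + 0.0722×B_lin
Color 1 (2,89,112):
  R=2: 2/255≈0.0078 ≤ 0.04045 → 0.0078/12.92 ≈ 0.00061
  G=89: 89/255≈0.3490 > 0.04045 → ((0.3490+0.055)/1.055)^2.4 ≈ 0.09990
  B=112: 112/255≈0.4392 > 0.04045 → ((0.4392+0.055)/1.055)^2.4 ≈ 0.16203
  L1 = 0.2126×0.00061 + 0.7152×0.09990 + 0.0722×0.16203 ≈ 0.08328
Color 2 (160,29,117):
  R=160: 160/255≈0.6275 > 0.04045 → ((0.6275+0.055)/1.055)^2.4 ≈ 0.35153
  G=29: 29/255≈0.1137 > 0.04045 → ((0.1137+0.055)/1.055)^2.4 ≈ 0.01229
  B=117: 117/255≈0.4588 > 0.04045 → ((0.4588+0.055)/1.055)^2.4 ≈ 0.17789
  L2 = 0.2126×0.35153 + 0.7152×0.01229 + 0.0722×0.17789 ≈ 0.09637
Lighter = 0.09637, Darker = 0.08328
Ratio = (L_lighter + 0.05) / (L_darker + 0.05)
Ratio = (0.09637 + 0.05) / (0.08328 + 0.05) = 0.14637 / 0.13328 ≈ 1.0982
Ratio ≈ 1.10:1


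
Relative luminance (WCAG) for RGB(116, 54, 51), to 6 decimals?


Linearize each channel (sRGB transfer function): c = v/255; c_lin = c/12.92 if c ≤ 0.04045, else ((c+0.055)/1.055)^2.4
  R: 116/255 ≈ 0.454902 > 0.04045 → ((0.454902+0.055)/1.055)^2.4 ≈ 0.174647
  G: 54/255 ≈ 0.211765 > 0.04045 → ((0.211765+0.055)/1.055)^2.4 ≈ 0.036889
  B: 51/255 ≈ 0.200000 > 0.04045 → ((0.200000+0.055)/1.055)^2.4 ≈ 0.033105
R_lin = 0.174647, G_lin = 0.036889, B_lin = 0.033105
L = 0.2126×R + 0.7152×G + 0.0722×B
L = 0.2126×0.174647 + 0.7152×0.036889 + 0.0722×0.033105
L ≈ 0.065904


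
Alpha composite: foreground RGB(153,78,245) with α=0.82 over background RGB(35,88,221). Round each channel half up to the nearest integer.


C = α×F + (1-α)×B, with 1-α = 0.18
R: 0.82×153 + 0.18×35 = 125.46 + 6.30 = 131.76 → 132
G: 0.82×78 + 0.18×88 = 63.96 + 15.84 = 79.80 → 80
B: 0.82×245 + 0.18×221 = 200.90 + 39.78 = 240.68 → 241
= RGB(132, 80, 241)


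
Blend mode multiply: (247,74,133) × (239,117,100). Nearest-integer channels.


Multiply: C = A×B/255, rounded to nearest integer
R: 247×239/255 = 59033/255 ≈ 231.502 → 232
G: 74×117/255 = 8658/255 ≈ 33.953 → 34
B: 133×100/255 = 13300/255 ≈ 52.157 → 52
= RGB(232, 34, 52)


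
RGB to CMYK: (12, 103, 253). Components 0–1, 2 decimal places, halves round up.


R'=12/255≈0.0471, G'=103/255≈0.4039, B'=253/255≈0.9922
K = 1 - max(R',G',B') = 1 - 253/255 = 2/255 = 0.00784… → 0.01
(1-R'-K)/(1-K) simplifies to (max-R)/max with max = 253:
C = (253-12)/253 = 241/253 = 0.95256… → 0.95
M = (253-103)/253 = 150/253 = 0.59288… → 0.59
Y = (253-253)/253 = 0/253 = 0 → 0.00
= CMYK(0.95, 0.59, 0.00, 0.01)


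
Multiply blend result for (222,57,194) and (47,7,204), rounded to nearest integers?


Multiply: C = A×B/255, rounded to nearest integer
R: 222×47/255 = 10434/255 ≈ 40.918 → 41
G: 57×7/255 = 399/255 ≈ 1.565 → 2
B: 194×204/255 = 39576/255 ≈ 155.200 → 155
= RGB(41, 2, 155)


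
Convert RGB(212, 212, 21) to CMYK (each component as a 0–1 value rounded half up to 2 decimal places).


R'=212/255≈0.8314, G'=212/255≈0.8314, B'=21/255≈0.0824
K = 1 - max(R',G',B') = 1 - 212/255 = 43/255 = 0.16862… → 0.17
(1-R'-K)/(1-K) simplifies to (max-R)/max with max = 212:
C = (212-212)/212 = 0/212 = 0 → 0.00
M = (212-212)/212 = 0/212 = 0 → 0.00
Y = (212-21)/212 = 191/212 = 0.90094… → 0.90
= CMYK(0.00, 0.00, 0.90, 0.17)


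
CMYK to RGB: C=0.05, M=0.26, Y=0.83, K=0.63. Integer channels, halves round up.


R = 255 × (1-C) × (1-K) = 255 × 0.95 × 0.37 = 89.6325 → 90
G = 255 × (1-M) × (1-K) = 255 × 0.74 × 0.37 = 69.819 → 70
B = 255 × (1-Y) × (1-K) = 255 × 0.17 × 0.37 = 16.0395 → 16
= RGB(90, 70, 16)


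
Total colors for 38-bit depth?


Colors = 2^bits = 2^38
= 274,877,906,944 colors


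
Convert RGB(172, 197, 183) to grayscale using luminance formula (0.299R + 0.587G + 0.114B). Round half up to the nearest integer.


Gray = 0.299×R + 0.587×G + 0.114×B
Gray = 0.299×172 + 0.587×197 + 0.114×183
Gray = 51.428 + 115.639 + 20.862
Gray = 187.929 → round half up → 188
Gray = 188


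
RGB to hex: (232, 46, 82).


R = 232 → E8 (hex)
G = 46 → 2E (hex)
B = 82 → 52 (hex)
Hex = #E82E52


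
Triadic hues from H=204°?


Triadic: equally spaced at 120° intervals
H1 = 204°
H2 = (204 + 120) mod 360 = 324°
H3 = (204 + 240) mod 360 = 84°
Triadic = 204°, 324°, 84°


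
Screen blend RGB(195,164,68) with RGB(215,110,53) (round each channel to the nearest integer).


Screen: C = 255 - (255-A)×(255-B)/255, rounded to nearest integer
R: 255 - (255-195)×(255-215)/255 = 255 - 2400/255 ≈ 255 - 9.412 = 245.588 → 246
G: 255 - (255-164)×(255-110)/255 = 255 - 13195/255 ≈ 255 - 51.745 = 203.255 → 203
B: 255 - (255-68)×(255-53)/255 = 255 - 37774/255 ≈ 255 - 148.133 = 106.867 → 107
= RGB(246, 203, 107)


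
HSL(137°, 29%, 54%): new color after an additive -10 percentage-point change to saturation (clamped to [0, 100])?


Original S = 29%
Adjustment = -10 percentage points
New S = 29 + (-10) = 19
Clamp to [0, 100] → 19
= HSL(137°, 19%, 54%)


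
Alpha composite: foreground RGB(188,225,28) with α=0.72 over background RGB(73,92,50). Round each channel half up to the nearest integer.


C = α×F + (1-α)×B, with 1-α = 0.28
R: 0.72×188 + 0.28×73 = 135.36 + 20.44 = 155.80 → 156
G: 0.72×225 + 0.28×92 = 162.00 + 25.76 = 187.76 → 188
B: 0.72×28 + 0.28×50 = 20.16 + 14.00 = 34.16 → 34
= RGB(156, 188, 34)


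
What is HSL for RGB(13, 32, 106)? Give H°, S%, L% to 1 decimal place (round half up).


Normalize: R'=13/255≈0.0510, G'=32/255≈0.1255, B'=106/255≈0.4157
Max=106/255, Min=13/255, Δ=Max-Min=93/255
L = (Max+Min)/2 = (106+13)/510 = 119/510 = 0.23333… → L = 23.3%
L ≤ 0.5 → S = Δ/(Max+Min) = 93/(106+13) = 93/119 = 0.78151… → S = 78.2%
(the 1/255 factors cancel in S and H, so raw channel differences can be used)
Max is B' → H = 60 × ((R-G)/Δ + 4) = 60 × ((13-32)/93 + 4)
  -19/93 + 4 = -0.2043… + 4 = 3.7956…
  H = 60 × 3.7956… = 227.741…° → H = 227.7°
= HSL(227.7°, 78.2%, 23.3%)


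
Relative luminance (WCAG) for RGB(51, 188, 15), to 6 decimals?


Linearize each channel (sRGB transfer function): c = v/255; c_lin = c/12.92 if c ≤ 0.04045, else ((c+0.055)/1.055)^2.4
  R: 51/255 ≈ 0.200000 > 0.04045 → ((0.200000+0.055)/1.055)^2.4 ≈ 0.033105
  G: 188/255 ≈ 0.737255 > 0.04045 → ((0.737255+0.055)/1.055)^2.4 ≈ 0.502886
  B: 15/255 ≈ 0.058824 > 0.04045 → ((0.058824+0.055)/1.055)^2.4 ≈ 0.004777
R_lin = 0.033105, G_lin = 0.502886, B_lin = 0.004777
L = 0.2126×R + 0.7152×G + 0.0722×B
L = 0.2126×0.033105 + 0.7152×0.502886 + 0.0722×0.004777
L ≈ 0.367047


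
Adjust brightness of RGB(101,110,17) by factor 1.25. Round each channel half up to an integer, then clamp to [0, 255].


Multiply each channel by 1.25, round half up, clamp to [0, 255]
R: 101×1.25 = 126.25 → round → 126
G: 110×1.25 = 137.5 → round → 138
B: 17×1.25 = 21.25 → round → 21
= RGB(126, 138, 21)


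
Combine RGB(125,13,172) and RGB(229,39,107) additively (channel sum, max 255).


Additive: each channel = min(255, C₁+C₂)
R: 125+229 = 354 → 255
G: 13+39 = 52 → 52
B: 172+107 = 279 → 255
= RGB(255, 52, 255)


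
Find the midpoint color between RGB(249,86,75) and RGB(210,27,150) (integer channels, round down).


Midpoint: each channel = ⌊(C₁+C₂)/2⌋
R: ⌊(249+210)/2⌋ = 229
G: ⌊(86+27)/2⌋ = 56
B: ⌊(75+150)/2⌋ = 112
= RGB(229, 56, 112)


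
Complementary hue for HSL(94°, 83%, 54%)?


Complement = opposite side of color wheel = hue + 180°
H' = (94 + 180) mod 360 = 274°
S and L unchanged.
= HSL(274°, 83%, 54%)


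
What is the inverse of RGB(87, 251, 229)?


Invert: (255-R, 255-G, 255-B)
R: 255-87 = 168
G: 255-251 = 4
B: 255-229 = 26
= RGB(168, 4, 26)


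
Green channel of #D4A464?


Color: #D4A464
R = D4 = 212
G = A4 = 164
B = 64 = 100
Green = 164


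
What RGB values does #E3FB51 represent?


E3 → 227 (R)
FB → 251 (G)
51 → 81 (B)
= RGB(227, 251, 81)


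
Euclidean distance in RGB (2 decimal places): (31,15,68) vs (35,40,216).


d = √[(R₁-R₂)² + (G₁-G₂)² + (B₁-B₂)²]
d = √[(31-35)² + (15-40)² + (68-216)²]
d = √[16 + 625 + 21904]
d = √22545
d ≈ 150.15


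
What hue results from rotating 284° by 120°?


New hue = (H + rotation) mod 360
New hue = (284 + 120) mod 360
= 404 mod 360
= 44°


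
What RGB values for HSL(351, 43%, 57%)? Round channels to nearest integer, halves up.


H=351°, S=0.43, L=0.57
C = (1-|2L-1|)×S = (1-|0.14|)×0.43 = 0.3698
H' = H/60 = 351/60 ≈ 5.8500; X = C×(1-|H' mod 2 - 1|) = 0.05547
m = L - C/2 = 0.57 - 0.1849 = 0.3851
Sector ⌊H'⌋ = 5 → (R',G',B') = (0.3698, 0.0, 0.05547)
RGB = ((R'+m)×255, (G'+m)×255, (B'+m)×255) = (192.4995, 98.2005, 112.34535)
Round half up → RGB(192, 98, 112)


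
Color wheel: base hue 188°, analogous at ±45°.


Base hue: 188°
Left analog: (188 - 45) mod 360 = 143°
Right analog: (188 + 45) mod 360 = 233°
Analogous hues = 143° and 233°


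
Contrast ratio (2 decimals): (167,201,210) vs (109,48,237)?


Linearize each sRGB channel c=v/255: c/12.92 if c ≤ 0.04045 else ((c+0.055)/1.055)^2.4
L = 0.2126×R_lin + 0.7152×G_lin + 0.0722×B_lin
Color 1 (167,201,210):
  R=167: 167/255≈0.6549 > 0.04045 → ((0.6549+0.055)/1.055)^2.4 ≈ 0.38643
  G=201: 201/255≈0.7882 > 0.04045 → ((0.7882+0.055)/1.055)^2.4 ≈ 0.58408
  B=210: 210/255≈0.8235 > 0.04045 → ((0.8235+0.055)/1.055)^2.4 ≈ 0.64448
  L1 = 0.2126×0.38643 + 0.7152×0.58408 + 0.0722×0.64448 ≈ 0.54642
Color 2 (109,48,237):
  R=109: 109/255≈0.4275 > 0.04045 → ((0.4275+0.055)/1.055)^2.4 ≈ 0.15293
  G=48: 48/255≈0.1882 > 0.04045 → ((0.1882+0.055)/1.055)^2.4 ≈ 0.02956
  B=237: 237/255≈0.9294 > 0.04045 → ((0.9294+0.055)/1.055)^2.4 ≈ 0.84687
  L2 = 0.2126×0.15293 + 0.7152×0.02956 + 0.0722×0.84687 ≈ 0.11480
Lighter = 0.54642, Darker = 0.11480
Ratio = (L_lighter + 0.05) / (L_darker + 0.05)
Ratio = (0.54642 + 0.05) / (0.11480 + 0.05) = 0.59642 / 0.16480 ≈ 3.6191
Ratio ≈ 3.62:1


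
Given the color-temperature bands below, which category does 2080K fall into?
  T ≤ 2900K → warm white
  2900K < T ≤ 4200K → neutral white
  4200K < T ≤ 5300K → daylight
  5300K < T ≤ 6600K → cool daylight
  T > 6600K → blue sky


Temperature: 2080K
2080K ≤ 2900K → warm white
Classification: warm white


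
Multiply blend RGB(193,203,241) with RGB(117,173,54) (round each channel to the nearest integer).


Multiply: C = A×B/255, rounded to nearest integer
R: 193×117/255 = 22581/255 ≈ 88.553 → 89
G: 203×173/255 = 35119/255 ≈ 137.722 → 138
B: 241×54/255 = 13014/255 ≈ 51.035 → 51
= RGB(89, 138, 51)


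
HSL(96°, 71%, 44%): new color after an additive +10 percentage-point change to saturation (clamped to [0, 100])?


Original S = 71%
Adjustment = +10 percentage points
New S = 71 + (10) = 81
Clamp to [0, 100] → 81
= HSL(96°, 81%, 44%)


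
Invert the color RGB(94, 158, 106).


Invert: (255-R, 255-G, 255-B)
R: 255-94 = 161
G: 255-158 = 97
B: 255-106 = 149
= RGB(161, 97, 149)


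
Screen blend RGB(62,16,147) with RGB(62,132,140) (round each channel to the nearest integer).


Screen: C = 255 - (255-A)×(255-B)/255, rounded to nearest integer
R: 255 - (255-62)×(255-62)/255 = 255 - 37249/255 ≈ 255 - 146.075 = 108.925 → 109
G: 255 - (255-16)×(255-132)/255 = 255 - 29397/255 ≈ 255 - 115.282 = 139.718 → 140
B: 255 - (255-147)×(255-140)/255 = 255 - 12420/255 ≈ 255 - 48.706 = 206.294 → 206
= RGB(109, 140, 206)


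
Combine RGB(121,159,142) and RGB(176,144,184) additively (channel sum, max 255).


Additive: each channel = min(255, C₁+C₂)
R: 121+176 = 297 → 255
G: 159+144 = 303 → 255
B: 142+184 = 326 → 255
= RGB(255, 255, 255)


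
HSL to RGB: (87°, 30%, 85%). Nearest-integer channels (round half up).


H=87°, S=0.30, L=0.85
C = (1-|2L-1|)×S = (1-|0.70|)×0.30 = 0.09
H' = H/60 = 87/60 ≈ 1.4500; X = C×(1-|H' mod 2 - 1|) = 0.0495
m = L - C/2 = 0.85 - 0.045 = 0.805
Sector ⌊H'⌋ = 1 → (R',G',B') = (0.0495, 0.09, 0.0)
RGB = ((R'+m)×255, (G'+m)×255, (B'+m)×255) = (217.8975, 228.225, 205.275)
Round half up → RGB(218, 228, 205)


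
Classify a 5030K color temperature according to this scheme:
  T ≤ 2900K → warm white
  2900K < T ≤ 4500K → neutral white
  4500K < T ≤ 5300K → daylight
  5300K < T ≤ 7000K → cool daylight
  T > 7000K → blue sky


Temperature: 5030K
4500K < 5030K ≤ 5300K → daylight
Classification: daylight


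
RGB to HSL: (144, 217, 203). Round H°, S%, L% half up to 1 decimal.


Normalize: R'=144/255≈0.5647, G'=217/255≈0.8510, B'=203/255≈0.7961
Max=217/255, Min=144/255, Δ=Max-Min=73/255
L = (Max+Min)/2 = (217+144)/510 = 361/510 = 0.70784… → L = 70.8%
L > 0.5 → S = Δ/(2-Max-Min) = 73/(510-217-144) = 73/149 = 0.48993… → S = 49.0%
(the 1/255 factors cancel in S and H, so raw channel differences can be used)
Max is G' → H = 60 × ((B-R)/Δ + 2) = 60 × ((203-144)/73 + 2)
  59/73 + 2 = 0.8082… + 2 = 2.8082…
  H = 60 × 2.8082… = 168.493…° → H = 168.5°
= HSL(168.5°, 49.0%, 70.8%)


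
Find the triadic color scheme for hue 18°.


Triadic: equally spaced at 120° intervals
H1 = 18°
H2 = (18 + 120) mod 360 = 138°
H3 = (18 + 240) mod 360 = 258°
Triadic = 18°, 138°, 258°


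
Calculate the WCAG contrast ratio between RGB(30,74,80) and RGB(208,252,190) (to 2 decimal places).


Linearize each sRGB channel c=v/255: c/12.92 if c ≤ 0.04045 else ((c+0.055)/1.055)^2.4
L = 0.2126×R_lin + 0.7152×G_lin + 0.0722×B_lin
Color 1 (30,74,80):
  R=30: 30/255≈0.1176 > 0.04045 → ((0.1176+0.055)/1.055)^2.4 ≈ 0.01298
  G=74: 74/255≈0.2902 > 0.04045 → ((0.2902+0.055)/1.055)^2.4 ≈ 0.06848
  B=80: 80/255≈0.3137 > 0.04045 → ((0.3137+0.055)/1.055)^2.4 ≈ 0.08022
  L1 = 0.2126×0.01298 + 0.7152×0.06848 + 0.0722×0.08022 ≈ 0.05753
Color 2 (208,252,190):
  R=208: 208/255≈0.8157 > 0.04045 → ((0.8157+0.055)/1.055)^2.4 ≈ 0.63076
  G=252: 252/255≈0.9882 > 0.04045 → ((0.9882+0.055)/1.055)^2.4 ≈ 0.97345
  B=190: 190/255≈0.7451 > 0.04045 → ((0.7451+0.055)/1.055)^2.4 ≈ 0.51492
  L2 = 0.2126×0.63076 + 0.7152×0.97345 + 0.0722×0.51492 ≈ 0.86748
Lighter = 0.86748, Darker = 0.05753
Ratio = (L_lighter + 0.05) / (L_darker + 0.05)
Ratio = (0.86748 + 0.05) / (0.05753 + 0.05) = 0.91748 / 0.10753 ≈ 8.5325
Ratio ≈ 8.53:1


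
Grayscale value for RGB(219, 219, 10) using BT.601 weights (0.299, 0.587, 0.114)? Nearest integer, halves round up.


Gray = 0.299×R + 0.587×G + 0.114×B
Gray = 0.299×219 + 0.587×219 + 0.114×10
Gray = 65.481 + 128.553 + 1.140
Gray = 195.174 → round half up → 195
Gray = 195


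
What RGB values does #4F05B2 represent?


4F → 79 (R)
05 → 5 (G)
B2 → 178 (B)
= RGB(79, 5, 178)


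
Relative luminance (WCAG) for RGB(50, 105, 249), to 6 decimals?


Linearize each channel (sRGB transfer function): c = v/255; c_lin = c/12.92 if c ≤ 0.04045, else ((c+0.055)/1.055)^2.4
  R: 50/255 ≈ 0.196078 > 0.04045 → ((0.196078+0.055)/1.055)^2.4 ≈ 0.031896
  G: 105/255 ≈ 0.411765 > 0.04045 → ((0.411765+0.055)/1.055)^2.4 ≈ 0.141263
  B: 249/255 ≈ 0.976471 > 0.04045 → ((0.976471+0.055)/1.055)^2.4 ≈ 0.947307
R_lin = 0.031896, G_lin = 0.141263, B_lin = 0.947307
L = 0.2126×R + 0.7152×G + 0.0722×B
L = 0.2126×0.031896 + 0.7152×0.141263 + 0.0722×0.947307
L ≈ 0.176208


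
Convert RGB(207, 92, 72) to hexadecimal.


R = 207 → CF (hex)
G = 92 → 5C (hex)
B = 72 → 48 (hex)
Hex = #CF5C48


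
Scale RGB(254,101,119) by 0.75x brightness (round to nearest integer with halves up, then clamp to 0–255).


Multiply each channel by 0.75, round half up, clamp to [0, 255]
R: 254×0.75 = 190.5 → round → 191
G: 101×0.75 = 75.75 → round → 76
B: 119×0.75 = 89.25 → round → 89
= RGB(191, 76, 89)


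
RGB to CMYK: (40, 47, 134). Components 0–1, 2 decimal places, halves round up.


R'=40/255≈0.1569, G'=47/255≈0.1843, B'=134/255≈0.5255
K = 1 - max(R',G',B') = 1 - 134/255 = 121/255 = 0.47450… → 0.47
(1-R'-K)/(1-K) simplifies to (max-R)/max with max = 134:
C = (134-40)/134 = 94/134 = 0.70149… → 0.70
M = (134-47)/134 = 87/134 = 0.64925… → 0.65
Y = (134-134)/134 = 0/134 = 0 → 0.00
= CMYK(0.70, 0.65, 0.00, 0.47)


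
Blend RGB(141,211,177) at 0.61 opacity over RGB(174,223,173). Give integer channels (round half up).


C = α×F + (1-α)×B, with 1-α = 0.39
R: 0.61×141 + 0.39×174 = 86.01 + 67.86 = 153.87 → 154
G: 0.61×211 + 0.39×223 = 128.71 + 86.97 = 215.68 → 216
B: 0.61×177 + 0.39×173 = 107.97 + 67.47 = 175.44 → 175
= RGB(154, 216, 175)


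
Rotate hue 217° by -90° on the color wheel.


New hue = (H + rotation) mod 360
New hue = (217 -90) mod 360
= 127 mod 360
= 127°


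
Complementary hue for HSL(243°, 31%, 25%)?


Complement = opposite side of color wheel = hue + 180°
H' = (243 + 180) mod 360 = 63°
S and L unchanged.
= HSL(63°, 31%, 25%)


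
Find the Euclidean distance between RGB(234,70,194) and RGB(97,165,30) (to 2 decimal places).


d = √[(R₁-R₂)² + (G₁-G₂)² + (B₁-B₂)²]
d = √[(234-97)² + (70-165)² + (194-30)²]
d = √[18769 + 9025 + 26896]
d = √54690
d ≈ 233.86


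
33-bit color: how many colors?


Colors = 2^bits = 2^33
= 8,589,934,592 colors


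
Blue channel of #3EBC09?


Color: #3EBC09
R = 3E = 62
G = BC = 188
B = 09 = 9
Blue = 9


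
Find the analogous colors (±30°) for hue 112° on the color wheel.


Base hue: 112°
Left analog: (112 - 30) mod 360 = 82°
Right analog: (112 + 30) mod 360 = 142°
Analogous hues = 82° and 142°


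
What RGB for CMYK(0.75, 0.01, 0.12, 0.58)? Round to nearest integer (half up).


R = 255 × (1-C) × (1-K) = 255 × 0.25 × 0.42 = 26.775 → 27
G = 255 × (1-M) × (1-K) = 255 × 0.99 × 0.42 = 106.029 → 106
B = 255 × (1-Y) × (1-K) = 255 × 0.88 × 0.42 = 94.248 → 94
= RGB(27, 106, 94)


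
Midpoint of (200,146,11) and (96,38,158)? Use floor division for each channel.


Midpoint: each channel = ⌊(C₁+C₂)/2⌋
R: ⌊(200+96)/2⌋ = 148
G: ⌊(146+38)/2⌋ = 92
B: ⌊(11+158)/2⌋ = 84
= RGB(148, 92, 84)


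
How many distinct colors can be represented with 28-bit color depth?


Colors = 2^bits = 2^28
= 268,435,456 colors


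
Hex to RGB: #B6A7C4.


B6 → 182 (R)
A7 → 167 (G)
C4 → 196 (B)
= RGB(182, 167, 196)


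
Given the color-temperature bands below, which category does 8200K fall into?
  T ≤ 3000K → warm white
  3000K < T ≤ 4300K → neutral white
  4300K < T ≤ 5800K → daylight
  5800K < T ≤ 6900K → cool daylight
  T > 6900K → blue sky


Temperature: 8200K
8200K > 6900K → blue sky
Classification: blue sky


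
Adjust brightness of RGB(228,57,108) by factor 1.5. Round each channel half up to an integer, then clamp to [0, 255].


Multiply each channel by 1.5, round half up, clamp to [0, 255]
R: 228×1.5 = 342 → clamp → 255
G: 57×1.5 = 85.5 → round → 86
B: 108×1.5 = 162
= RGB(255, 86, 162)


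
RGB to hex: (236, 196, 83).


R = 236 → EC (hex)
G = 196 → C4 (hex)
B = 83 → 53 (hex)
Hex = #ECC453


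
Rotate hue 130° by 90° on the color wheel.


New hue = (H + rotation) mod 360
New hue = (130 + 90) mod 360
= 220 mod 360
= 220°


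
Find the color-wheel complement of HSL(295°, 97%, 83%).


Complement = opposite side of color wheel = hue + 180°
H' = (295 + 180) mod 360 = 115°
S and L unchanged.
= HSL(115°, 97%, 83%)


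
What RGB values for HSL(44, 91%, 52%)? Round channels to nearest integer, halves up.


H=44°, S=0.91, L=0.52
C = (1-|2L-1|)×S = (1-|0.04|)×0.91 = 0.8736
H' = H/60 = 44/60 ≈ 0.7333; X = C×(1-|H' mod 2 - 1|) = 0.64064
m = L - C/2 = 0.52 - 0.4368 = 0.0832
Sector ⌊H'⌋ = 0 → (R',G',B') = (0.8736, 0.64064, 0.0)
RGB = ((R'+m)×255, (G'+m)×255, (B'+m)×255) = (243.984, 184.5792, 21.216)
Round half up → RGB(244, 185, 21)


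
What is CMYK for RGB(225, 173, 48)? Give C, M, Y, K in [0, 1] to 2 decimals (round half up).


R'=225/255≈0.8824, G'=173/255≈0.6784, B'=48/255≈0.1882
K = 1 - max(R',G',B') = 1 - 225/255 = 30/255 = 0.11764… → 0.12
(1-R'-K)/(1-K) simplifies to (max-R)/max with max = 225:
C = (225-225)/225 = 0/225 = 0 → 0.00
M = (225-173)/225 = 52/225 = 0.23111… → 0.23
Y = (225-48)/225 = 177/225 = 0.78666… → 0.79
= CMYK(0.00, 0.23, 0.79, 0.12)


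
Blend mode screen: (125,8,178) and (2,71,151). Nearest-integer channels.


Screen: C = 255 - (255-A)×(255-B)/255, rounded to nearest integer
R: 255 - (255-125)×(255-2)/255 = 255 - 32890/255 ≈ 255 - 128.980 = 126.020 → 126
G: 255 - (255-8)×(255-71)/255 = 255 - 45448/255 ≈ 255 - 178.227 = 76.773 → 77
B: 255 - (255-178)×(255-151)/255 = 255 - 8008/255 ≈ 255 - 31.404 = 223.596 → 224
= RGB(126, 77, 224)


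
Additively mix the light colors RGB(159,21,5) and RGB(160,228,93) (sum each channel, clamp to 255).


Additive: each channel = min(255, C₁+C₂)
R: 159+160 = 319 → 255
G: 21+228 = 249 → 249
B: 5+93 = 98 → 98
= RGB(255, 249, 98)


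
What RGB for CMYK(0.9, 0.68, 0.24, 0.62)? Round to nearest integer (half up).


R = 255 × (1-C) × (1-K) = 255 × 0.10 × 0.38 = 9.69 → 10
G = 255 × (1-M) × (1-K) = 255 × 0.32 × 0.38 = 31.008 → 31
B = 255 × (1-Y) × (1-K) = 255 × 0.76 × 0.38 = 73.644 → 74
= RGB(10, 31, 74)


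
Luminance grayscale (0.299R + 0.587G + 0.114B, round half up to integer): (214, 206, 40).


Gray = 0.299×R + 0.587×G + 0.114×B
Gray = 0.299×214 + 0.587×206 + 0.114×40
Gray = 63.986 + 120.922 + 4.560
Gray = 189.468 → round half up → 189
Gray = 189


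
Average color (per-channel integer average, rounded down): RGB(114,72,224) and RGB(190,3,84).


Midpoint: each channel = ⌊(C₁+C₂)/2⌋
R: ⌊(114+190)/2⌋ = 152
G: ⌊(72+3)/2⌋ = 37
B: ⌊(224+84)/2⌋ = 154
= RGB(152, 37, 154)


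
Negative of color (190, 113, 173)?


Invert: (255-R, 255-G, 255-B)
R: 255-190 = 65
G: 255-113 = 142
B: 255-173 = 82
= RGB(65, 142, 82)


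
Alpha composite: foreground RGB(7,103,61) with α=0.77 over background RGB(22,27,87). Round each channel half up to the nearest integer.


C = α×F + (1-α)×B, with 1-α = 0.23
R: 0.77×7 + 0.23×22 = 5.39 + 5.06 = 10.45 → 10
G: 0.77×103 + 0.23×27 = 79.31 + 6.21 = 85.52 → 86
B: 0.77×61 + 0.23×87 = 46.97 + 20.01 = 66.98 → 67
= RGB(10, 86, 67)


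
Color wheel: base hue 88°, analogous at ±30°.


Base hue: 88°
Left analog: (88 - 30) mod 360 = 58°
Right analog: (88 + 30) mod 360 = 118°
Analogous hues = 58° and 118°


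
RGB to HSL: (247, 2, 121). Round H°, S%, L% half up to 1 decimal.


Normalize: R'=247/255≈0.9686, G'=2/255≈0.0078, B'=121/255≈0.4745
Max=247/255, Min=2/255, Δ=Max-Min=245/255
L = (Max+Min)/2 = (247+2)/510 = 249/510 = 0.48823… → L = 48.8%
L ≤ 0.5 → S = Δ/(Max+Min) = 245/(247+2) = 245/249 = 0.98393… → S = 98.4%
(the 1/255 factors cancel in S and H, so raw channel differences can be used)
Max is R' → H = 60 × (((G-B)/Δ) mod 6) = 60 × (((2-121)/245) mod 6)
  (-119)/245 = -0.4857…; negative, so add 6 → 5.5142…
  H = 60 × 5.5142… = 330.857…° → H = 330.9°
= HSL(330.9°, 98.4%, 48.8%)


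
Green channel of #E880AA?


Color: #E880AA
R = E8 = 232
G = 80 = 128
B = AA = 170
Green = 128


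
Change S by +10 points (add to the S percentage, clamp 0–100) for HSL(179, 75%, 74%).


Original S = 75%
Adjustment = +10 percentage points
New S = 75 + (10) = 85
Clamp to [0, 100] → 85
= HSL(179°, 85%, 74%)


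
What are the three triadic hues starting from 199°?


Triadic: equally spaced at 120° intervals
H1 = 199°
H2 = (199 + 120) mod 360 = 319°
H3 = (199 + 240) mod 360 = 79°
Triadic = 199°, 319°, 79°


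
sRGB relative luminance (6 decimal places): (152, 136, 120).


Linearize each channel (sRGB transfer function): c = v/255; c_lin = c/12.92 if c ≤ 0.04045, else ((c+0.055)/1.055)^2.4
  R: 152/255 ≈ 0.596078 > 0.04045 → ((0.596078+0.055)/1.055)^2.4 ≈ 0.313989
  G: 136/255 ≈ 0.533333 > 0.04045 → ((0.533333+0.055)/1.055)^2.4 ≈ 0.246201
  B: 120/255 ≈ 0.470588 > 0.04045 → ((0.470588+0.055)/1.055)^2.4 ≈ 0.187821
R_lin = 0.313989, G_lin = 0.246201, B_lin = 0.187821
L = 0.2126×R + 0.7152×G + 0.0722×B
L = 0.2126×0.313989 + 0.7152×0.246201 + 0.0722×0.187821
L ≈ 0.256398


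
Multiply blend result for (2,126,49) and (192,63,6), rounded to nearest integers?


Multiply: C = A×B/255, rounded to nearest integer
R: 2×192/255 = 384/255 ≈ 1.506 → 2
G: 126×63/255 = 7938/255 ≈ 31.129 → 31
B: 49×6/255 = 294/255 ≈ 1.153 → 1
= RGB(2, 31, 1)


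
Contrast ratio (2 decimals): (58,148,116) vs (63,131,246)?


Linearize each sRGB channel c=v/255: c/12.92 if c ≤ 0.04045 else ((c+0.055)/1.055)^2.4
L = 0.2126×R_lin + 0.7152×G_lin + 0.0722×B_lin
Color 1 (58,148,116):
  R=58: 58/255≈0.2275 > 0.04045 → ((0.2275+0.055)/1.055)^2.4 ≈ 0.04231
  G=148: 148/255≈0.5804 > 0.04045 → ((0.5804+0.055)/1.055)^2.4 ≈ 0.29614
  B=116: 116/255≈0.4549 > 0.04045 → ((0.4549+0.055)/1.055)^2.4 ≈ 0.17465
  L1 = 0.2126×0.04231 + 0.7152×0.29614 + 0.0722×0.17465 ≈ 0.23340
Color 2 (63,131,246):
  R=63: 63/255≈0.2471 > 0.04045 → ((0.2471+0.055)/1.055)^2.4 ≈ 0.04971
  G=131: 131/255≈0.5137 > 0.04045 → ((0.5137+0.055)/1.055)^2.4 ≈ 0.22697
  B=246: 246/255≈0.9647 > 0.04045 → ((0.9647+0.055)/1.055)^2.4 ≈ 0.92158
  L2 = 0.2126×0.04971 + 0.7152×0.22697 + 0.0722×0.92158 ≈ 0.23943
Lighter = 0.23943, Darker = 0.23340
Ratio = (L_lighter + 0.05) / (L_darker + 0.05)
Ratio = (0.23943 + 0.05) / (0.23340 + 0.05) = 0.28943 / 0.28340 ≈ 1.0213
Ratio ≈ 1.02:1


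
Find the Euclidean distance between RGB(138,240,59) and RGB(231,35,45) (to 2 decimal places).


d = √[(R₁-R₂)² + (G₁-G₂)² + (B₁-B₂)²]
d = √[(138-231)² + (240-35)² + (59-45)²]
d = √[8649 + 42025 + 196]
d = √50870
d ≈ 225.54


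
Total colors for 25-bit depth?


Colors = 2^bits = 2^25
= 33,554,432 colors


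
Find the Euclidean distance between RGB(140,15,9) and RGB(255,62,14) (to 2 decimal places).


d = √[(R₁-R₂)² + (G₁-G₂)² + (B₁-B₂)²]
d = √[(140-255)² + (15-62)² + (9-14)²]
d = √[13225 + 2209 + 25]
d = √15459
d ≈ 124.33


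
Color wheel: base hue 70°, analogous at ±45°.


Base hue: 70°
Left analog: (70 - 45) mod 360 = 25°
Right analog: (70 + 45) mod 360 = 115°
Analogous hues = 25° and 115°


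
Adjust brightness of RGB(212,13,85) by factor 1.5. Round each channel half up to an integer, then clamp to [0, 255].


Multiply each channel by 1.5, round half up, clamp to [0, 255]
R: 212×1.5 = 318 → clamp → 255
G: 13×1.5 = 19.5 → round → 20
B: 85×1.5 = 127.5 → round → 128
= RGB(255, 20, 128)


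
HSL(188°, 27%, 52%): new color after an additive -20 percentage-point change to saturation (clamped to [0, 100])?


Original S = 27%
Adjustment = -20 percentage points
New S = 27 + (-20) = 7
Clamp to [0, 100] → 7
= HSL(188°, 7%, 52%)


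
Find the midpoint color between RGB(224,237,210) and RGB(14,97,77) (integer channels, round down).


Midpoint: each channel = ⌊(C₁+C₂)/2⌋
R: ⌊(224+14)/2⌋ = 119
G: ⌊(237+97)/2⌋ = 167
B: ⌊(210+77)/2⌋ = 143
= RGB(119, 167, 143)


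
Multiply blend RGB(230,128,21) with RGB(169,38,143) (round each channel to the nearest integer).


Multiply: C = A×B/255, rounded to nearest integer
R: 230×169/255 = 38870/255 ≈ 152.431 → 152
G: 128×38/255 = 4864/255 ≈ 19.075 → 19
B: 21×143/255 = 3003/255 ≈ 11.776 → 12
= RGB(152, 19, 12)


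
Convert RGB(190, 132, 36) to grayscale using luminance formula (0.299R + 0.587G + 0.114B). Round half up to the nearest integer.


Gray = 0.299×R + 0.587×G + 0.114×B
Gray = 0.299×190 + 0.587×132 + 0.114×36
Gray = 56.810 + 77.484 + 4.104
Gray = 138.398 → round half up → 138
Gray = 138


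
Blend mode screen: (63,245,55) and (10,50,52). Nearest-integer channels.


Screen: C = 255 - (255-A)×(255-B)/255, rounded to nearest integer
R: 255 - (255-63)×(255-10)/255 = 255 - 47040/255 ≈ 255 - 184.471 = 70.529 → 71
G: 255 - (255-245)×(255-50)/255 = 255 - 2050/255 ≈ 255 - 8.039 = 246.961 → 247
B: 255 - (255-55)×(255-52)/255 = 255 - 40600/255 ≈ 255 - 159.216 = 95.784 → 96
= RGB(71, 247, 96)


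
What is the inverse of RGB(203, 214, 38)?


Invert: (255-R, 255-G, 255-B)
R: 255-203 = 52
G: 255-214 = 41
B: 255-38 = 217
= RGB(52, 41, 217)


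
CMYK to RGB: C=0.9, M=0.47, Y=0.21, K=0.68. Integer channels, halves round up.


R = 255 × (1-C) × (1-K) = 255 × 0.10 × 0.32 = 8.16 → 8
G = 255 × (1-M) × (1-K) = 255 × 0.53 × 0.32 = 43.248 → 43
B = 255 × (1-Y) × (1-K) = 255 × 0.79 × 0.32 = 64.464 → 64
= RGB(8, 43, 64)


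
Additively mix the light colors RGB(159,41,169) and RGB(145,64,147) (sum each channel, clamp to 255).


Additive: each channel = min(255, C₁+C₂)
R: 159+145 = 304 → 255
G: 41+64 = 105 → 105
B: 169+147 = 316 → 255
= RGB(255, 105, 255)


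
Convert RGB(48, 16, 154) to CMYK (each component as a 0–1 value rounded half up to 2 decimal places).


R'=48/255≈0.1882, G'=16/255≈0.0627, B'=154/255≈0.6039
K = 1 - max(R',G',B') = 1 - 154/255 = 101/255 = 0.39607… → 0.40
(1-R'-K)/(1-K) simplifies to (max-R)/max with max = 154:
C = (154-48)/154 = 106/154 = 0.68831… → 0.69
M = (154-16)/154 = 138/154 = 0.89610… → 0.90
Y = (154-154)/154 = 0/154 = 0 → 0.00
= CMYK(0.69, 0.90, 0.00, 0.40)


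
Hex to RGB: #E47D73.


E4 → 228 (R)
7D → 125 (G)
73 → 115 (B)
= RGB(228, 125, 115)


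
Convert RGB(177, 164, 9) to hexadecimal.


R = 177 → B1 (hex)
G = 164 → A4 (hex)
B = 9 → 09 (hex)
Hex = #B1A409


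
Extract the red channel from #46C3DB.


Color: #46C3DB
R = 46 = 70
G = C3 = 195
B = DB = 219
Red = 70


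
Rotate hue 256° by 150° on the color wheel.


New hue = (H + rotation) mod 360
New hue = (256 + 150) mod 360
= 406 mod 360
= 46°


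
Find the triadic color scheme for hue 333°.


Triadic: equally spaced at 120° intervals
H1 = 333°
H2 = (333 + 120) mod 360 = 93°
H3 = (333 + 240) mod 360 = 213°
Triadic = 333°, 93°, 213°


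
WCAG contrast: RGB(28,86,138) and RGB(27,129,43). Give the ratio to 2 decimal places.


Linearize each sRGB channel c=v/255: c/12.92 if c ≤ 0.04045 else ((c+0.055)/1.055)^2.4
L = 0.2126×R_lin + 0.7152×G_lin + 0.0722×B_lin
Color 1 (28,86,138):
  R=28: 28/255≈0.1098 > 0.04045 → ((0.1098+0.055)/1.055)^2.4 ≈ 0.01161
  G=86: 86/255≈0.3373 > 0.04045 → ((0.3373+0.055)/1.055)^2.4 ≈ 0.09306
  B=138: 138/255≈0.5412 > 0.04045 → ((0.5412+0.055)/1.055)^2.4 ≈ 0.25415
  L1 = 0.2126×0.01161 + 0.7152×0.09306 + 0.0722×0.25415 ≈ 0.08737
Color 2 (27,129,43):
  R=27: 27/255≈0.1059 > 0.04045 → ((0.1059+0.055)/1.055)^2.4 ≈ 0.01096
  G=129: 129/255≈0.5059 > 0.04045 → ((0.5059+0.055)/1.055)^2.4 ≈ 0.21953
  B=43: 43/255≈0.1686 > 0.04045 → ((0.1686+0.055)/1.055)^2.4 ≈ 0.02416
  L2 = 0.2126×0.01096 + 0.7152×0.21953 + 0.0722×0.02416 ≈ 0.16108
Lighter = 0.16108, Darker = 0.08737
Ratio = (L_lighter + 0.05) / (L_darker + 0.05)
Ratio = (0.16108 + 0.05) / (0.08737 + 0.05) = 0.21108 / 0.13737 ≈ 1.5365
Ratio ≈ 1.54:1


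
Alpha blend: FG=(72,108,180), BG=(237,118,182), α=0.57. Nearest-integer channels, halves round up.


C = α×F + (1-α)×B, with 1-α = 0.43
R: 0.57×72 + 0.43×237 = 41.04 + 101.91 = 142.95 → 143
G: 0.57×108 + 0.43×118 = 61.56 + 50.74 = 112.30 → 112
B: 0.57×180 + 0.43×182 = 102.60 + 78.26 = 180.86 → 181
= RGB(143, 112, 181)


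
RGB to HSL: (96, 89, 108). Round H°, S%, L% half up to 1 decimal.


Normalize: R'=96/255≈0.3765, G'=89/255≈0.3490, B'=108/255≈0.4235
Max=108/255, Min=89/255, Δ=Max-Min=19/255
L = (Max+Min)/2 = (108+89)/510 = 197/510 = 0.38627… → L = 38.6%
L ≤ 0.5 → S = Δ/(Max+Min) = 19/(108+89) = 19/197 = 0.09644… → S = 9.6%
(the 1/255 factors cancel in S and H, so raw channel differences can be used)
Max is B' → H = 60 × ((R-G)/Δ + 4) = 60 × ((96-89)/19 + 4)
  7/19 + 4 = 0.3684… + 4 = 4.3684…
  H = 60 × 4.3684… = 262.105…° → H = 262.1°
= HSL(262.1°, 9.6%, 38.6%)


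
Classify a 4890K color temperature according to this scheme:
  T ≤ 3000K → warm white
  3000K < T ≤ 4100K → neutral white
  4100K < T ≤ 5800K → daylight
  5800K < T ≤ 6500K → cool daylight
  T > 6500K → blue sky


Temperature: 4890K
4100K < 4890K ≤ 5800K → daylight
Classification: daylight


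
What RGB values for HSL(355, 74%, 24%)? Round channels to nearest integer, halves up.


H=355°, S=0.74, L=0.24
C = (1-|2L-1|)×S = (1-|-0.52|)×0.74 = 0.3552
H' = H/60 = 355/60 ≈ 5.9167; X = C×(1-|H' mod 2 - 1|) = 0.0296
m = L - C/2 = 0.24 - 0.1776 = 0.0624
Sector ⌊H'⌋ = 5 → (R',G',B') = (0.3552, 0.0, 0.0296)
RGB = ((R'+m)×255, (G'+m)×255, (B'+m)×255) = (106.488, 15.912, 23.46)
Round half up → RGB(106, 16, 23)


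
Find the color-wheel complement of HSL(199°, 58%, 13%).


Complement = opposite side of color wheel = hue + 180°
H' = (199 + 180) mod 360 = 19°
S and L unchanged.
= HSL(19°, 58%, 13%)


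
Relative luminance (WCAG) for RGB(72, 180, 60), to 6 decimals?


Linearize each channel (sRGB transfer function): c = v/255; c_lin = c/12.92 if c ≤ 0.04045, else ((c+0.055)/1.055)^2.4
  R: 72/255 ≈ 0.282353 > 0.04045 → ((0.282353+0.055)/1.055)^2.4 ≈ 0.064803
  G: 180/255 ≈ 0.705882 > 0.04045 → ((0.705882+0.055)/1.055)^2.4 ≈ 0.456411
  B: 60/255 ≈ 0.235294 > 0.04045 → ((0.235294+0.055)/1.055)^2.4 ≈ 0.045186
R_lin = 0.064803, G_lin = 0.456411, B_lin = 0.045186
L = 0.2126×R + 0.7152×G + 0.0722×B
L = 0.2126×0.064803 + 0.7152×0.456411 + 0.0722×0.045186
L ≈ 0.343465


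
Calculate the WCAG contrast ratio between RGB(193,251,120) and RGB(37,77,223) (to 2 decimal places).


Linearize each sRGB channel c=v/255: c/12.92 if c ≤ 0.04045 else ((c+0.055)/1.055)^2.4
L = 0.2126×R_lin + 0.7152×G_lin + 0.0722×B_lin
Color 1 (193,251,120):
  R=193: 193/255≈0.7569 > 0.04045 → ((0.7569+0.055)/1.055)^2.4 ≈ 0.53328
  G=251: 251/255≈0.9843 > 0.04045 → ((0.9843+0.055)/1.055)^2.4 ≈ 0.96469
  B=120: 120/255≈0.4706 > 0.04045 → ((0.4706+0.055)/1.055)^2.4 ≈ 0.18782
  L1 = 0.2126×0.53328 + 0.7152×0.96469 + 0.0722×0.18782 ≈ 0.81688
Color 2 (37,77,223):
  R=37: 37/255≈0.1451 > 0.04045 → ((0.1451+0.055)/1.055)^2.4 ≈ 0.01850
  G=77: 77/255≈0.3020 > 0.04045 → ((0.3020+0.055)/1.055)^2.4 ≈ 0.07421
  B=223: 223/255≈0.8745 > 0.04045 → ((0.8745+0.055)/1.055)^2.4 ≈ 0.73791
  L2 = 0.2126×0.01850 + 0.7152×0.07421 + 0.0722×0.73791 ≈ 0.11029
Lighter = 0.81688, Darker = 0.11029
Ratio = (L_lighter + 0.05) / (L_darker + 0.05)
Ratio = (0.81688 + 0.05) / (0.11029 + 0.05) = 0.86688 / 0.16029 ≈ 5.4083
Ratio ≈ 5.41:1
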